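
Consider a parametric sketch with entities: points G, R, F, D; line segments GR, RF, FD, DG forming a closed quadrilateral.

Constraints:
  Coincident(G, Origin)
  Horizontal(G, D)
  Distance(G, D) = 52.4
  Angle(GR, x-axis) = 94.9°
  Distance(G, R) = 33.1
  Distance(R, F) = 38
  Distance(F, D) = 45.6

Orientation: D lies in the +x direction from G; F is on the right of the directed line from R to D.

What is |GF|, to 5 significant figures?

7.8959

G is at the origin; GD is horizontal with |GD| = 52.4 and D in +x, so D = (52.4, 0). GR runs at 94.9° with |GR| = 33.1, so R = (-2.8273, 32.979). F is determined by |RF| = 38.0 and |FD| = 45.6 together: it lies at the intersection of circle(R, 38.0) and circle(D, 45.6). With |RD| = 64.325, the foot of the radical line on RD is 27.224 from R and the perpendicular offset is √(38.0² − 27.224²) = 26.512. Taking the right-of-RD solution: F = (6.9537, -3.7406).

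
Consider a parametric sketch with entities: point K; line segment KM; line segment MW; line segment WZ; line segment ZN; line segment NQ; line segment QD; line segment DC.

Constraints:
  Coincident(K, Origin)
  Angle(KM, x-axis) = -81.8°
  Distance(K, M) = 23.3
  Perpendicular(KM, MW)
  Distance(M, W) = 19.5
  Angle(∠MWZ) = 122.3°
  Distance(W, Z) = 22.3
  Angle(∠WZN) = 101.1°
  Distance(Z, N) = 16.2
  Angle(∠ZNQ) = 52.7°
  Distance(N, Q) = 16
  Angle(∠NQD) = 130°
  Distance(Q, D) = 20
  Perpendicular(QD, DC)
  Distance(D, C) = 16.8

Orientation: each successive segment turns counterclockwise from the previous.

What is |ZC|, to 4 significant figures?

14.60

K is at the origin; KM runs at -81.8° with length 23.3, so M = (3.323, -23.06). The perpendicularity gives MW at right angles to KM, so MW runs at 8.200°; with |MW| = 19.5, W = (22.62, -20.28). ∠MWZ = 122.3° gives WZ at 65.90° from the x-axis; with |WZ| = 22.3, Z = (31.73, 0.07568). ∠WZN = 101.1° gives ZN at 144.8° from the x-axis; with |ZN| = 16.2, N = (18.49, 9.414). ∠ZNQ = 52.7° gives NQ at -87.90° from the x-axis; with |NQ| = 16.0, Q = (19.08, -6.575). ∠NQD = 130.0° gives QD at -37.90° from the x-axis; with |QD| = 20.0, D = (34.86, -18.86). The perpendicularity gives DC at right angles to QD, so DC runs at 52.10°; with |DC| = 16.8, C = (45.18, -5.604). Then |ZC| = |C − Z| = 14.60.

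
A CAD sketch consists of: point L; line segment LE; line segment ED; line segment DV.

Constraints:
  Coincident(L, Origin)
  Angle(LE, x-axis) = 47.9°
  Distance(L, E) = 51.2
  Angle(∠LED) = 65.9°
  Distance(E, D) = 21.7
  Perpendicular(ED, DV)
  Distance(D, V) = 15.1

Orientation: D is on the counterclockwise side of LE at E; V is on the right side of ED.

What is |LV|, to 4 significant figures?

61.84

L is at the origin; LE runs at 47.9° with length 51.2, so E = 51.2·(cos 47.9°, sin 47.9°) = (34.33, 37.99). ∠LED = 65.9°, so ED runs at 47.9° + (180° − 65.9°) = 162.0° from the x-axis; with |ED| = 21.7, D = E + 21.7·(cos 162.0°, sin 162.0°) = (13.69, 44.69). ED is perpendicular to DV; with |DV| = 15.1 on the right of ED, V = D + 15.1·(0.3090, 0.9511) = (18.35, 59.06). Then |LV| = |V − L| = 61.84.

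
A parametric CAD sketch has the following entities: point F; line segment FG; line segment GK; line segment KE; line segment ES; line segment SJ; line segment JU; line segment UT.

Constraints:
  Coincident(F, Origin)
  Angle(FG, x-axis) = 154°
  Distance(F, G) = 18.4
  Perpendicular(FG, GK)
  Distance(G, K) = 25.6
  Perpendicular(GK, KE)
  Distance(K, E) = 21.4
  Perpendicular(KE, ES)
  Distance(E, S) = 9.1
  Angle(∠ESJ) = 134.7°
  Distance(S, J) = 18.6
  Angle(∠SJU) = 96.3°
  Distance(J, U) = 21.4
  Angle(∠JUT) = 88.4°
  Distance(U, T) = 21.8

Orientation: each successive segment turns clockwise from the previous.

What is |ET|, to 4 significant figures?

17.52

∠SJU = 96.3° gives JU at 115.0° from the x-axis; with |JU| = 21.4, U = (-16.73, 26.95). ∠JUT = 88.4° gives UT at 23.40° from the x-axis; with |UT| = 21.8, T = (3.274, 35.60). Then |ET| = |T − E| = 17.52.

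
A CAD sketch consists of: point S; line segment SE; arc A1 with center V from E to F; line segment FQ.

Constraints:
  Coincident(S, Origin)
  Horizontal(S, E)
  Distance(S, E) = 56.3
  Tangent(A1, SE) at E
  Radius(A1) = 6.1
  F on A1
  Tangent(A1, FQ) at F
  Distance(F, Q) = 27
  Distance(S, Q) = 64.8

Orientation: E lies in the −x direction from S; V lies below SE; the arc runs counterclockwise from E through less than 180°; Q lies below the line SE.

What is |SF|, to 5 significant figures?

62.668

S is at the origin; SE is horizontal with |SE| = 56.3 and E on the −x side, so E = (-56.300, 0.0000). Tangency of A1 to SE means the radius VE is perpendicular to SE, so V = E + (0, -6.1) = (-56.300, -6.1000). Since VF ⟂ FQ (tangency), |VQ| = √(6.1² + 27.0²) = 27.680 regardless of where F sits on A1. So Q lies on both circle(S, 64.8) and circle(V, 27.680); the below-SE intersection is Q = (-55.309, -33.763). F is the foot of the tangent from Q: F = (-62.198, -7.6564).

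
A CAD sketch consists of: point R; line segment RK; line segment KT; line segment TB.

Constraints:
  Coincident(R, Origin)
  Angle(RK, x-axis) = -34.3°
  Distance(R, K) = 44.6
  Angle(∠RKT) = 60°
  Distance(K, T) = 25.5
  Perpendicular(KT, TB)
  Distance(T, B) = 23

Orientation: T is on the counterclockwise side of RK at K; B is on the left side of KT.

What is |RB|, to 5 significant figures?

15.949

R is at the origin; RK runs at -34.3° with length 44.6, so K = 44.6·(cos -34.3°, sin -34.3°) = (36.844, -25.133). ∠RKT = 60.0°, so KT runs at -34.3° + (180° − 60.0°) = 85.700° from the x-axis; with |KT| = 25.5, T = K + 25.5·(cos 85.700°, sin 85.700°) = (38.756, 0.29496). KT ⟂ TB; with |TB| = 23.0 on the left of KT, B = T + 23.0·(-0.99719, 0.074979) = (15.821, 2.0195). Then |RB| = |B − R| = 15.949.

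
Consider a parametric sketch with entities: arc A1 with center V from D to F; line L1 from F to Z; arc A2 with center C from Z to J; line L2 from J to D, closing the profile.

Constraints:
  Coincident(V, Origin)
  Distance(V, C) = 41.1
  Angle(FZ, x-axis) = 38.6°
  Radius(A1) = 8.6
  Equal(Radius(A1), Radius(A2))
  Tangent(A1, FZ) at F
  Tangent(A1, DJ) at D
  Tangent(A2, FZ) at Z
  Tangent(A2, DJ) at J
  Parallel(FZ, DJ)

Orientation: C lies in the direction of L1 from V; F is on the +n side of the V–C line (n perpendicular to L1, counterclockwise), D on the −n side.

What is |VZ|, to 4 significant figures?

41.99

Tangency of A1 to both parallel lines with radius 8.6 puts F and D at V ± 8.6·n: F = (-5.365, 6.721), D = (5.365, -6.721). Equal radii place Z and J the same way about C: Z = C + 8.6·n = (26.76, 32.36), J = C − 8.6·n = (37.49, 18.92). Then |VZ| = |Z − V| = 41.99.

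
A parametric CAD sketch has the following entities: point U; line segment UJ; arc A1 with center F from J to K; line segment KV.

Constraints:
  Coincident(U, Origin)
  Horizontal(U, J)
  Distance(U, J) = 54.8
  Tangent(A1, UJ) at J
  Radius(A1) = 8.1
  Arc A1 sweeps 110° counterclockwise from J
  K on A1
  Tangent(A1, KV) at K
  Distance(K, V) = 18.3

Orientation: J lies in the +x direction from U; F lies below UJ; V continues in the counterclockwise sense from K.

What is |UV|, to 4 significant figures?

60.37

U is at the origin; U and J share the same y with |UJ| = 54.8 and J on the +x side, so J = (54.80, 0.000). The tangent condition forces FJ to be normal to UJ, so F = J + (0, -8.1) = (54.80, -8.100). On A1, J sits at bearing 90° from F; a 110° counterclockwise sweep puts K at bearing 200°, so K = F + 8.1·(cos 200°, sin 200°) = (47.19, -10.87). A1 meets KV tangentially, so FK is at right angles to KV, so KV runs along (−sin 200°, cos 200°); with |KV| = 18.3, V = (53.45, -28.07). Then |UV| = |V − U| = 60.37.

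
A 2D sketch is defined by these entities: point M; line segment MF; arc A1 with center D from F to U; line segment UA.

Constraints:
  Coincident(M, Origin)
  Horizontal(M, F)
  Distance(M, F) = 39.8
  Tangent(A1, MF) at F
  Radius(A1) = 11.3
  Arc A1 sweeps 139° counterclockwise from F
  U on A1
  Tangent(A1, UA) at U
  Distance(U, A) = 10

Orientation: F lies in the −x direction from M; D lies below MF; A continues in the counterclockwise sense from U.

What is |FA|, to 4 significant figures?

26.39

M is at the origin; M and F share the same y with |MF| = 39.8 and F on the −x side, so F = (-39.80, 0.000). Since A1 is tangent to MF there, DF ⟂ MF, so D = F + (0, -11.3) = (-39.80, -11.30). On A1, F sits at bearing 90° from D; a 139° counterclockwise sweep puts U at bearing 229°, so U = D + 11.3·(cos 229°, sin 229°) = (-47.21, -19.83). The tangent condition forces DU to be normal to UA, so UA runs along (−sin 229°, cos 229°); with |UA| = 10.0, A = (-39.67, -26.39). Then |FA| = |A − F| = 26.39.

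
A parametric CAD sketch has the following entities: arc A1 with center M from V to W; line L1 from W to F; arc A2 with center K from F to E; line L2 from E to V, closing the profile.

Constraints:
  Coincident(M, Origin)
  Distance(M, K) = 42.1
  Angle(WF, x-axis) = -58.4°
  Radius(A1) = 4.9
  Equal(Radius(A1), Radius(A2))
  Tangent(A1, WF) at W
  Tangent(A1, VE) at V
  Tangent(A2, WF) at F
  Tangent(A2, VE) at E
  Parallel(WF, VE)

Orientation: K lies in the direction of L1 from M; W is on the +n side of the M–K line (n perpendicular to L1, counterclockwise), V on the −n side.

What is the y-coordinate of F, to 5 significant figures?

-33.290

The slot axis is L1's direction at -58.4°, so u = (cos -58.4°, sin -58.4°) = (0.52399, -0.85173) and n = (−sin -58.4°, cos -58.4°) = (0.85173, 0.52399). M is at the origin and K lies 42.1 along u from M, so K = 42.1·u = (22.060, -35.858). Tangency of A1 to both parallel lines with radius 4.9 puts W and V at M ± 4.9·n: W = (4.1735, 2.5675), V = (-4.1735, -2.5675). Equal radii place F and E the same way about K: F = K + 4.9·n = (26.233, -33.290), E = K − 4.9·n = (17.886, -38.425). So F.y = -33.290.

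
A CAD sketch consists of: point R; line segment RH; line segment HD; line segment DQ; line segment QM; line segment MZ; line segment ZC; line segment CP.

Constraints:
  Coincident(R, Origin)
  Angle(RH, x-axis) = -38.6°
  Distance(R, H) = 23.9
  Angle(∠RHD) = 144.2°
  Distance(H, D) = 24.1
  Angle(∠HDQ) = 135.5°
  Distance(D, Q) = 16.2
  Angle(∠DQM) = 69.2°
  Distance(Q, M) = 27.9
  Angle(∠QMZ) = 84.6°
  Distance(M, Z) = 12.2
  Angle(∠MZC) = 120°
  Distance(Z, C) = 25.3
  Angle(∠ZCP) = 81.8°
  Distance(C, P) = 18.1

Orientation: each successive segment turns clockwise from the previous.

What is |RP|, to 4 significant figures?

54.65

∠MZC = 120.0° gives ZC at -25.10° from the x-axis; with |ZC| = 25.3, C = (32.20, -34.78). ∠ZCP = 81.8° gives CP at -123.3° from the x-axis; with |CP| = 18.1, P = (22.26, -49.91). Then |RP| = |P − R| = 54.65.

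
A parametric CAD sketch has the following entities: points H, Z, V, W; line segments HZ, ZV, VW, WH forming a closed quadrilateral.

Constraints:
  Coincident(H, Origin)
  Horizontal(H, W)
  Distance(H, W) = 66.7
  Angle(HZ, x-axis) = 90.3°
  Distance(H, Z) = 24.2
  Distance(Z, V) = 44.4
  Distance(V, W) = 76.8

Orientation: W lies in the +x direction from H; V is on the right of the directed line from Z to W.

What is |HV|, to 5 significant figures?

20.984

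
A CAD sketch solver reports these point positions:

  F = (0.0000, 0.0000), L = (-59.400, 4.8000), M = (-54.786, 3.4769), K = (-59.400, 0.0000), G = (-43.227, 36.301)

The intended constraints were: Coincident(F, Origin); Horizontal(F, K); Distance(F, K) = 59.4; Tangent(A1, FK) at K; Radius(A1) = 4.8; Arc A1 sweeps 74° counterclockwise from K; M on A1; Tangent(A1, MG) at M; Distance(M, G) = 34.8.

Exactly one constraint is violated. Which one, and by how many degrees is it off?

Tangent(A1, MG) at M — off by 3.40°.

F = (0.00, 0.00) ✓; F.y = 0.00, K.y = 0.00 ✓; |FK| = 59.40 ✓; ∠(LK, KF) = 90.00° ✓; |LK| = 4.800 ✓; bearing(L→M) − bearing(L→K) = 74.00° ✓; |LM| = 4.800 ✓; ∠(LM, MG) = 93.40° ✗; |MG| = 34.80 ✓.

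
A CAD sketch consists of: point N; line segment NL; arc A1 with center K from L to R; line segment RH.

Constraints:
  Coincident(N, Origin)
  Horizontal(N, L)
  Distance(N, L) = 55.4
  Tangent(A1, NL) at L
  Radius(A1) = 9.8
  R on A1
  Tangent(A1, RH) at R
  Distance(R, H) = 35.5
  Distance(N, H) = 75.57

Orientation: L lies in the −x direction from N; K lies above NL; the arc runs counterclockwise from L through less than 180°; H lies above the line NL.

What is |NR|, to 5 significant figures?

48.241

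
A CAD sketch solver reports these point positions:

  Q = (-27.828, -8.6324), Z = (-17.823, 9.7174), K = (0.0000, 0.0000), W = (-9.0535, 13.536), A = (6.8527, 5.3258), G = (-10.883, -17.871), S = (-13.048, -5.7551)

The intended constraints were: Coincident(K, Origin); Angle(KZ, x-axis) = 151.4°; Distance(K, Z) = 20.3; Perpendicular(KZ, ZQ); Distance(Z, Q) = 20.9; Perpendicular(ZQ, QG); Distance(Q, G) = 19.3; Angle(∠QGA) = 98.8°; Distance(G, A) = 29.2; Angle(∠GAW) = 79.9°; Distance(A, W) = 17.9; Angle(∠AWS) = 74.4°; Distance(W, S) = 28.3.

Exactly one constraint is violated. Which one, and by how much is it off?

Distance(W, S) = 28.3 — off by 8.60.

K = (0.00, 0.00) ✓; KZ at 151.4° ✓; |KZ| = 20.30 ✓; ∠(KZ, ZQ) = 90.00° ✓; |ZQ| = 20.90 ✓; ∠(ZQ, QG) = 90.00° ✓; |QG| = 19.30 ✓; ∠QGA = 98.80° ✓; |GA| = 29.20 ✓; ∠GAW = 79.90° ✓; |AW| = 17.90 ✓; ∠AWS = 74.40° ✓; |WS| = 19.70 ✗.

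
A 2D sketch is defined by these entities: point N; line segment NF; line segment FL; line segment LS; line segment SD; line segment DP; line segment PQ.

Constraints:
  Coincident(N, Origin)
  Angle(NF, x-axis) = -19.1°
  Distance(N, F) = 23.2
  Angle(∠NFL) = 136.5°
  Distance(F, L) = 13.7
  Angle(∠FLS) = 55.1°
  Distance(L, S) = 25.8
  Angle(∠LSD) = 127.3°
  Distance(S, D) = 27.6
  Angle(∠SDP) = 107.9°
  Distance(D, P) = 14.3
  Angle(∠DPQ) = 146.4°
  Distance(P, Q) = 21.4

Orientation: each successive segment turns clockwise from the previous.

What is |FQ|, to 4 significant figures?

31.05

∠SDP = 107.9° gives DP at 47.70° from the x-axis; with |DP| = 14.3, P = (-1.444, 18.14). ∠DPQ = 146.4° gives PQ at 14.10° from the x-axis; with |PQ| = 21.4, Q = (19.31, 23.35). Then |FQ| = |Q − F| = 31.05.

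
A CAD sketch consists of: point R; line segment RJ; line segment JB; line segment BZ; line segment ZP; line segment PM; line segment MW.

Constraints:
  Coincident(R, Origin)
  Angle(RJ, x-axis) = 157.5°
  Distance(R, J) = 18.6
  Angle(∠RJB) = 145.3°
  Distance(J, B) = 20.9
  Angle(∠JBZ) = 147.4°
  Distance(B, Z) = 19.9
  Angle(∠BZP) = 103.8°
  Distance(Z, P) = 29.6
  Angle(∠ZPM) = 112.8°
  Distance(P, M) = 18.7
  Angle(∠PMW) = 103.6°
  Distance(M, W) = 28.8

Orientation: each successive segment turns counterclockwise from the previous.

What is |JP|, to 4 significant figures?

47.88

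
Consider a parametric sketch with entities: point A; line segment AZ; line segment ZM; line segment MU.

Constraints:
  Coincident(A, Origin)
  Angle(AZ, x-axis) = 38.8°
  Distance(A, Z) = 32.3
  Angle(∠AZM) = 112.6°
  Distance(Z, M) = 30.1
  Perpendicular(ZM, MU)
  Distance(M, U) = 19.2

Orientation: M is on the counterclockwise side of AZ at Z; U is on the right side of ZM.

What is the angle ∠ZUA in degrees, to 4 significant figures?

16.53°

A is at the origin; AZ runs at 38.8° with length 32.3, so Z = 32.3·(cos 38.8°, sin 38.8°) = (25.17, 20.24). ∠AZM = 112.6°, so ZM runs at 38.8° + (180° − 112.6°) = 106.2° from the x-axis; with |ZM| = 30.1, M = Z + 30.1·(cos 106.2°, sin 106.2°) = (16.77, 49.14). ZM ⟂ MU; with |MU| = 19.2 on the right of ZM, U = M + 19.2·(0.9603, 0.2790) = (35.21, 54.50). Then cos ∠ZUA = UZ·UA / (|UZ||UA|), giving 16.53°.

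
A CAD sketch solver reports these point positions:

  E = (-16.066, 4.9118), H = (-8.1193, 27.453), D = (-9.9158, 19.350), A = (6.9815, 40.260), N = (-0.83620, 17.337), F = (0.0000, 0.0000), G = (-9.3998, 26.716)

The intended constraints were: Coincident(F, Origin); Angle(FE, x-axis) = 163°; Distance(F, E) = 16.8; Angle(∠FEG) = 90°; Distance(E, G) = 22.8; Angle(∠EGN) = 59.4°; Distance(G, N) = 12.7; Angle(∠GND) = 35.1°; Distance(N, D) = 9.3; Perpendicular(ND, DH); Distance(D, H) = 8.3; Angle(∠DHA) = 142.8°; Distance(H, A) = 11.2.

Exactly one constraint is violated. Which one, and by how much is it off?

Distance(H, A) = 11.2 — off by 8.60.

F = (0.00, 0.00) ✓; FE at 163.0° ✓; |FE| = 16.80 ✓; ∠FEG = 90.00° ✓; |EG| = 22.80 ✓; ∠EGN = 59.40° ✓; |GN| = 12.70 ✓; ∠GND = 35.10° ✓; |ND| = 9.300 ✓; ∠(ND, DH) = 90.00° ✓; |DH| = 8.300 ✓; ∠DHA = 142.8° ✓; |HA| = 19.80 ✗.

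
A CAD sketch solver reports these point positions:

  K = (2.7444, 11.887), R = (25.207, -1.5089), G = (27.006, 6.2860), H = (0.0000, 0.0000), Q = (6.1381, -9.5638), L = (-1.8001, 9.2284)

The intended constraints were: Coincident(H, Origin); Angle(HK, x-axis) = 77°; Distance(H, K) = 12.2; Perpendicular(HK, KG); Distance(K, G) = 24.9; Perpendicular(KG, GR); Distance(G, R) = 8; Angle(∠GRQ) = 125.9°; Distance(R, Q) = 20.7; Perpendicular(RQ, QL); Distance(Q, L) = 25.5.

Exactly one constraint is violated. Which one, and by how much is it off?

Distance(Q, L) = 25.5 — off by 5.10.

H = (0.00, 0.00) ✓; HK at 77.00° ✓; |HK| = 12.20 ✓; ∠(HK, KG) = 90.00° ✓; |KG| = 24.90 ✓; ∠(KG, GR) = 90.00° ✓; |GR| = 8.000 ✓; ∠GRQ = 125.9° ✓; |RQ| = 20.70 ✓; ∠(RQ, QL) = 90.00° ✓; |QL| = 20.40 ✗.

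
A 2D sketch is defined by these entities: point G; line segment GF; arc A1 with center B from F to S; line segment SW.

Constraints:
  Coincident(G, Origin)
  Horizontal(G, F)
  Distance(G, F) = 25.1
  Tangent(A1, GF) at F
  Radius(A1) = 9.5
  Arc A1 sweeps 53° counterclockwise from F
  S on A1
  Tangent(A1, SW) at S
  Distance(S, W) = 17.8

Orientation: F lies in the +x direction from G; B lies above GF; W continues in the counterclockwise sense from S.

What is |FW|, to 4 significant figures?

25.67

G is at the origin; G and F share the same y with |GF| = 25.1 and F on the +x side, so F = (25.10, 0.000). Since A1 is tangent to GF there, BF ⟂ GF, so B = F + (0, 9.5) = (25.10, 9.500). On A1, F sits at bearing -90° from B; a 53° counterclockwise sweep puts S at bearing -37°, so S = B + 9.5·(cos -37°, sin -37°) = (32.69, 3.783). The tangent condition forces BS to be normal to SW, so SW runs along (−sin -37°, cos -37°); with |SW| = 17.8, W = (43.40, 18.00). Then |FW| = |W − F| = 25.67.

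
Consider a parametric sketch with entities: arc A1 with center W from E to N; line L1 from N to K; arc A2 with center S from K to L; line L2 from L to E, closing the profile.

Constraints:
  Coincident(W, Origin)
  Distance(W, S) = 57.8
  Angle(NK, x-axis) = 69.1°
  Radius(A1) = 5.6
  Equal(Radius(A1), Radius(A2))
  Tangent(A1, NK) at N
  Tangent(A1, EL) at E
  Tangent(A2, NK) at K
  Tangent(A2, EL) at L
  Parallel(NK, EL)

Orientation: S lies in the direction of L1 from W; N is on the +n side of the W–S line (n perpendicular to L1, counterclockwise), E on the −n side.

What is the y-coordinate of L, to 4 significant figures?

52.00

The slot axis is L1's direction at 69.1°, so u = (cos 69.1°, sin 69.1°) = (0.3567, 0.9342) and n = (−sin 69.1°, cos 69.1°) = (-0.9342, 0.3567). W is at the origin and S lies 57.8 along u from W, so S = 57.8·u = (20.62, 54.00). Tangency of A1 to both parallel lines with radius 5.6 puts N and E at W ± 5.6·n: N = (-5.232, 1.998), E = (5.232, -1.998). Equal radii place K and L the same way about S: K = S + 5.6·n = (15.39, 55.99), L = S − 5.6·n = (25.85, 52.00). So L.y = 52.00.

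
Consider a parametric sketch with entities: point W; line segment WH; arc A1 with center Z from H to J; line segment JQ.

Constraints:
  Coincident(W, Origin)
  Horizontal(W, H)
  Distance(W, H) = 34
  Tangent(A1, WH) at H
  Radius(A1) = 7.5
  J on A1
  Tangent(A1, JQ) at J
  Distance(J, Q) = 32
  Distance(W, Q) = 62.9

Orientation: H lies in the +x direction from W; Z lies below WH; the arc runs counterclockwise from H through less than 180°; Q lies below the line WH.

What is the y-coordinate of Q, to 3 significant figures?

-34.7

W is at the origin; W and H share the same y with |WH| = 34.0 and H on the +x side, so H = (34.0, 0.00). The tangent condition forces ZH to be normal to WH, so Z = H + (0, -7.5) = (34.0, -7.50). Since ZJ ⟂ JQ (tangency), |ZQ| = √(7.5² + 32.0²) = 32.9 regardless of where J sits on A1. So Q lies on both circle(W, 62.9) and circle(Z, 32.9); the below-WH intersection is Q = (52.5, -34.7). J is the foot of the tangent from Q: J = (28.9, -13.0).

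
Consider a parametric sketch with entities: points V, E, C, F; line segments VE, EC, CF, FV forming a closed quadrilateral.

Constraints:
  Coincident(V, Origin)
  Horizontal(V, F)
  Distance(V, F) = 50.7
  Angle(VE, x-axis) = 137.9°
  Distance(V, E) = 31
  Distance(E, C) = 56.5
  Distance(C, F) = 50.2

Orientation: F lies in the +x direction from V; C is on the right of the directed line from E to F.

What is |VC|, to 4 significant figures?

27.63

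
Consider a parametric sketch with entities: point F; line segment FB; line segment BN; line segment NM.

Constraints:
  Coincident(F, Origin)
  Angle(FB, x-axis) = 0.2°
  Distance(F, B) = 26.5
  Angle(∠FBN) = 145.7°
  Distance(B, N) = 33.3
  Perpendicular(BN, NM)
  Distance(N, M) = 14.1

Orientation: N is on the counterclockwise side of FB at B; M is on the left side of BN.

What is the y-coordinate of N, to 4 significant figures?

18.95

F is at the origin; FB runs at 0.2° with length 26.5, so B = 26.5·(cos 0.2°, sin 0.2°) = (26.50, 0.09250). ∠FBN = 145.7°, so BN runs at 0.2° + (180° − 145.7°) = 34.50° from the x-axis; with |BN| = 33.3, N = B + 33.3·(cos 34.50°, sin 34.50°) = (53.94, 18.95). So N.y = 18.95.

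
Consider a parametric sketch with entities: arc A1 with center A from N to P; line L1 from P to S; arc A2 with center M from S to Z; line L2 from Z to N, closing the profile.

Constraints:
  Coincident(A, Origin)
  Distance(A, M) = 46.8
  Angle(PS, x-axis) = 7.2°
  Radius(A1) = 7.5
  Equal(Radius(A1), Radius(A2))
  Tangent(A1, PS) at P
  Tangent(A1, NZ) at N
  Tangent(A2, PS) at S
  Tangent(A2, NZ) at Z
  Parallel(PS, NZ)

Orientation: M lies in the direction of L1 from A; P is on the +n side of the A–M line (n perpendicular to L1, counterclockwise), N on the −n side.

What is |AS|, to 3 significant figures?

47.4

The slot axis is L1's direction at 7.2°, so u = (cos 7.2°, sin 7.2°) = (0.992, 0.125) and n = (−sin 7.2°, cos 7.2°) = (-0.125, 0.992). A is at the origin and M lies 46.8 along u from A, so M = 46.8·u = (46.4, 5.87). Tangency of A1 to both parallel lines with radius 7.5 puts P and N at A ± 7.5·n: P = (-0.940, 7.44), N = (0.940, -7.44). Equal radii place S and Z the same way about M: S = M + 7.5·n = (45.5, 13.3), Z = M − 7.5·n = (47.4, -1.58). Then |AS| = |S − A| = 47.4.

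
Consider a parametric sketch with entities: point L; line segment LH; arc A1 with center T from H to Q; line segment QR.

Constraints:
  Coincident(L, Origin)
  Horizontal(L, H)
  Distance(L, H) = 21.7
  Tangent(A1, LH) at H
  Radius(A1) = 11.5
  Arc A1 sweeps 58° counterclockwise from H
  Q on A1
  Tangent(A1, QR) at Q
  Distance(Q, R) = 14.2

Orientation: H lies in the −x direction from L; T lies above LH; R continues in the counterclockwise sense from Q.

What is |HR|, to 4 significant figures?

24.56

L is at the origin; L and H share the same y with |LH| = 21.7 and H on the −x side, so H = (-21.70, 0.000). Since A1 is tangent to LH there, TH ⟂ LH, so T = H + (0, 11.5) = (-21.70, 11.50). On A1, H sits at bearing -90° from T; a 58° counterclockwise sweep puts Q at bearing -32°, so Q = T + 11.5·(cos -32°, sin -32°) = (-11.95, 5.406). Since A1 is tangent to QR there, TQ ⟂ QR, so QR runs along (−sin -32°, cos -32°); with |QR| = 14.2, R = (-4.423, 17.45). Then |HR| = |R − H| = 24.56.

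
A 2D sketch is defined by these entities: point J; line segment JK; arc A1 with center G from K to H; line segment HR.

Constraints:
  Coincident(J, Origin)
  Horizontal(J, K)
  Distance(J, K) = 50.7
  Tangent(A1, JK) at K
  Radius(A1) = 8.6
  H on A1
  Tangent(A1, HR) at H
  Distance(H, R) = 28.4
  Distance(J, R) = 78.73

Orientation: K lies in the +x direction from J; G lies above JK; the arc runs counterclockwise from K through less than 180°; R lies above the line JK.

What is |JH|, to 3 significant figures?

57.9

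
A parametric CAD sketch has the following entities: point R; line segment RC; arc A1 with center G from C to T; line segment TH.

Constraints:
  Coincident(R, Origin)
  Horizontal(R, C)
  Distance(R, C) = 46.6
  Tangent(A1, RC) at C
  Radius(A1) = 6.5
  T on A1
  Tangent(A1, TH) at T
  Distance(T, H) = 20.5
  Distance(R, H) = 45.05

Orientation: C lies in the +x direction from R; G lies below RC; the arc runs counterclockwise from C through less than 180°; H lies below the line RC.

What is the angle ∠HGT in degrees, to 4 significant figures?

72.41°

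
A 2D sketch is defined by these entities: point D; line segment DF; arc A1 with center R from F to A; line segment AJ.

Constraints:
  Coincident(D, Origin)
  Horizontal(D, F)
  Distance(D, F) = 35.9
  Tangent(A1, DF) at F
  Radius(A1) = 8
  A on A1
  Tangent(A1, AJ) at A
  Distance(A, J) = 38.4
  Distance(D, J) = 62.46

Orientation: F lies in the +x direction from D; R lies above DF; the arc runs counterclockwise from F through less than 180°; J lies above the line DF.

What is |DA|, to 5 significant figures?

44.705

D is at the origin; D and F share the same y with |DF| = 35.9 and F on the +x side, so F = (35.900, 0.0000). A1 meets DF tangentially, so RF is at right angles to DF, so R = F + (0, 8) = (35.900, 8.0000). Since RA ⟂ AJ (tangency), |RJ| = √(8.0² + 38.4²) = 39.224 regardless of where A sits on A1. So J lies on both circle(D, 62.46) and circle(R, 39.224); the above-DF intersection is J = (41.308, 46.850). A is the foot of the tangent from J: A = (43.882, 8.5363).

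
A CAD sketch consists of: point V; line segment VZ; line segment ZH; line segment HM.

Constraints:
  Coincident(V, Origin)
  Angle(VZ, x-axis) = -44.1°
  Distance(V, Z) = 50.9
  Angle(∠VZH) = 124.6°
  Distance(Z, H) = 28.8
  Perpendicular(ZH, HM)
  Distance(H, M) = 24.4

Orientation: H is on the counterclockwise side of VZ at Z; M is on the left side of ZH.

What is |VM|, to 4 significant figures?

60.30

V is at the origin; VZ runs at -44.1° with length 50.9, so Z = 50.9·(cos -44.1°, sin -44.1°) = (36.55, -35.42). ∠VZH = 124.6°, so ZH runs at -44.1° + (180° − 124.6°) = 11.30° from the x-axis; with |ZH| = 28.8, H = Z + 28.8·(cos 11.30°, sin 11.30°) = (64.79, -29.78). The perpendicularity gives HM at right angles to ZH; with |HM| = 24.4 on the left of ZH, M = H + 24.4·(-0.1959, 0.9806) = (60.01, -5.852). Then |VM| = |M − V| = 60.30.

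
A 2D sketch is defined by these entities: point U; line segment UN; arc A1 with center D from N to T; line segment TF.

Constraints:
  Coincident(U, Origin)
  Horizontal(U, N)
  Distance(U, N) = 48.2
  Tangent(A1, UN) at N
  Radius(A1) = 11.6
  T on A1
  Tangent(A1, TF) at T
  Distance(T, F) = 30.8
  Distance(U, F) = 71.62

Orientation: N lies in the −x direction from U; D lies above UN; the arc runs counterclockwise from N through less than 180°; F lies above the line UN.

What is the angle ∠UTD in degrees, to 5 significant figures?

118.35°

U is at the origin; U and N share the same y with |UN| = 48.2 and N on the −x side, so N = (-48.200, 0.0000). Since A1 is tangent to UN there, DN ⟂ UN, so D = N + (0, 11.6) = (-48.200, 11.600). Since DT ⟂ TF (tangency), |DF| = √(11.6² + 30.8²) = 32.912 regardless of where T sits on A1. So F lies on both circle(U, 71.62) and circle(D, 32.912); the above-UN intersection is F = (-57.048, 43.300). T is the foot of the tangent from F: T = (-38.843, 18.456).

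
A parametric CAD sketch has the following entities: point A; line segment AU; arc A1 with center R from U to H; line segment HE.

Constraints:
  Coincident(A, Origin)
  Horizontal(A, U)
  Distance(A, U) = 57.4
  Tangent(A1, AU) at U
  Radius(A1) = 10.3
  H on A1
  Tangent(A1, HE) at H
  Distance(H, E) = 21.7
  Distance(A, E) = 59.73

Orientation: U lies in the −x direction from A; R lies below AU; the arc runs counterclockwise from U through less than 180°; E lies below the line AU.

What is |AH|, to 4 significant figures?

67.12

A is at the origin; A and U share the same y with |AU| = 57.4 and U on the −x side, so U = (-57.40, 0.000). The tangent condition forces RU to be normal to AU, so R = U + (0, -10.3) = (-57.40, -10.30). Since RH ⟂ HE (tangency), |RE| = √(10.3² + 21.7²) = 24.02 regardless of where H sits on A1. So E lies on both circle(A, 59.73) and circle(R, 24.02); the below-AU intersection is E = (-49.74, -33.07). H is the foot of the tangent from E: H = (-64.81, -17.45).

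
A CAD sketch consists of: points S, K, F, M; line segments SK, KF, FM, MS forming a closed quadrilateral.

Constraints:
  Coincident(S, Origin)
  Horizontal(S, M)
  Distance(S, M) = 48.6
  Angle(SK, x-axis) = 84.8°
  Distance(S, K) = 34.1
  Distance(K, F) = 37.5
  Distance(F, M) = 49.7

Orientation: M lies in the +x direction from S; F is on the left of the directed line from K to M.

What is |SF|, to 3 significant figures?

61.4

S is at the origin; SM is horizontal with |SM| = 48.6 and M in +x, so M = (48.6, 0). SK runs at 84.8° with |SK| = 34.1, so K = (3.09, 34.0). F is determined by |KF| = 37.5 and |FM| = 49.7 together: it lies at the intersection of circle(K, 37.5) and circle(M, 49.7). With |KM| = 56.8, the foot of the radical line on KM is 19.0 from K and the perpendicular offset is √(37.5² − 19.0²) = 32.3. Taking the left-of-KM solution: F = (37.7, 48.5).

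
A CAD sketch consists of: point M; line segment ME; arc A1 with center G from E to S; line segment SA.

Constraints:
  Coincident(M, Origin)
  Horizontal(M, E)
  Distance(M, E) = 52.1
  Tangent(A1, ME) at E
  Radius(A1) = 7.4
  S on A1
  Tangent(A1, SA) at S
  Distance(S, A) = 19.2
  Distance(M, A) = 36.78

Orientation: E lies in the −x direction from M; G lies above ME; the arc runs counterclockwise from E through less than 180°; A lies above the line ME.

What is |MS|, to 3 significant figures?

46.9

Checks: ∠(GE, EM) = 90.00° ✓; |GE| = 7.400 ✓; |GS| = 7.400 ✓; ∠(GS, SA) = 90.00° ✓; |SA| = 19.20 ✓; |MA| = 36.78 ✓.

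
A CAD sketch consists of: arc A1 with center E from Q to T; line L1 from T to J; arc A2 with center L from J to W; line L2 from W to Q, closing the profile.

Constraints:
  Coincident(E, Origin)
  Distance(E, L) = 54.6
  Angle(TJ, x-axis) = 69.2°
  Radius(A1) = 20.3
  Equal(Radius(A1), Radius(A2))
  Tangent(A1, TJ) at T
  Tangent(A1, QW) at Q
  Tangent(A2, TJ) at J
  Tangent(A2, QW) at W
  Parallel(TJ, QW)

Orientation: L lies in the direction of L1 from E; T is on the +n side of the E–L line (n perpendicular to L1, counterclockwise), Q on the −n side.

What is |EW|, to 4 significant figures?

58.25

The slot axis is L1's direction at 69.2°, so u = (cos 69.2°, sin 69.2°) = (0.3551, 0.9348) and n = (−sin 69.2°, cos 69.2°) = (-0.9348, 0.3551). E is at the origin and L lies 54.6 along u from E, so L = 54.6·u = (19.39, 51.04). Tangency of A1 to both parallel lines with radius 20.3 puts T and Q at E ± 20.3·n: T = (-18.98, 7.209), Q = (18.98, -7.209). Equal radii place J and W the same way about L: J = L + 20.3·n = (0.4119, 58.25), W = L − 20.3·n = (38.37, 43.83). Then |EW| = |W − E| = 58.25.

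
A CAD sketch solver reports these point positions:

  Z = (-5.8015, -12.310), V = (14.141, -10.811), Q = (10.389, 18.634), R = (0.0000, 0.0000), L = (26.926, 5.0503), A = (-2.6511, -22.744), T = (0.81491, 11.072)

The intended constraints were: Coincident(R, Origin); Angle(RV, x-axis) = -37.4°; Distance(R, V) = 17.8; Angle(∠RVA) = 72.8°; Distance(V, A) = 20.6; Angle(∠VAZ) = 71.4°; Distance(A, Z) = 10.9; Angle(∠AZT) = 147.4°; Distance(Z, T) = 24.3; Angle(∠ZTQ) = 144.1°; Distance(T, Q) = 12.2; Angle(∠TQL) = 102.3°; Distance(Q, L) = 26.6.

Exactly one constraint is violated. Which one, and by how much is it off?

Distance(Q, L) = 26.6 — off by 5.20.

R = (0.00, 0.00) ✓; RV at -37.40° ✓; |RV| = 17.80 ✓; ∠RVA = 72.80° ✓; |VA| = 20.60 ✓; ∠VAZ = 71.40° ✓; |AZ| = 10.90 ✓; ∠AZT = 147.4° ✓; |ZT| = 24.30 ✓; ∠ZTQ = 144.1° ✓; |TQ| = 12.20 ✓; ∠TQL = 102.3° ✓; |QL| = 21.40 ✗.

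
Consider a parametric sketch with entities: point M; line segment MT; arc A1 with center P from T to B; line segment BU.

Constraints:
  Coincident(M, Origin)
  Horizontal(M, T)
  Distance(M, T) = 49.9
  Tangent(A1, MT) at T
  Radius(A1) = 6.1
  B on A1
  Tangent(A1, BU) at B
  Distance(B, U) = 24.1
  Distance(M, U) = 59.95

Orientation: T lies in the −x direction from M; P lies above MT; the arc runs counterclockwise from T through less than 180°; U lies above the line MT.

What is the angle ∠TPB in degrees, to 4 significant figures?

107.6°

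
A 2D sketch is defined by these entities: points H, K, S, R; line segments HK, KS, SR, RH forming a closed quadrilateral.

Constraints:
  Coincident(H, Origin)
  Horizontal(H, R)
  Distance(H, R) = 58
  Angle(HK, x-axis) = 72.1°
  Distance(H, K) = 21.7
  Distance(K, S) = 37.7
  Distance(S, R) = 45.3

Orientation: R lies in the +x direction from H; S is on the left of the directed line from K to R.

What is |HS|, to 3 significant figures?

56.1

H is at the origin; HR is horizontal with |HR| = 58.0 and R in +x, so R = (58.0, 0). HK runs at 72.1° with |HK| = 21.7, so K = (6.67, 20.6). S is determined by |KS| = 37.7 and |SR| = 45.3 together: it lies at the intersection of circle(K, 37.7) and circle(R, 45.3). With |KR| = 55.3, the foot of the radical line on KR is 22.0 from K and the perpendicular offset is √(37.7² − 22.0²) = 30.6. Taking the left-of-KR solution: S = (38.5, 40.9).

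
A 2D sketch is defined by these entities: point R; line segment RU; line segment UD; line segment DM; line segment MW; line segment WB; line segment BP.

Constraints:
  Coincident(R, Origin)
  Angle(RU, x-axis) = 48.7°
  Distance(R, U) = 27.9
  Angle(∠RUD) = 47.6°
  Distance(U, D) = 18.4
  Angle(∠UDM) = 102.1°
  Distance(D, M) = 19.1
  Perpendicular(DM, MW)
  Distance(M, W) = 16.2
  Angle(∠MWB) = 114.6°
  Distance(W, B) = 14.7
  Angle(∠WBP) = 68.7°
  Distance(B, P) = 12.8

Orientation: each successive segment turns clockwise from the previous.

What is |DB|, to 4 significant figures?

23.04

DM is perpendicular to MW, so MW runs at 108.4°; with |MW| = 16.2, W = (-2.804, 12.01). ∠MWB = 114.6° gives WB at 43.00° from the x-axis; with |WB| = 14.7, B = (7.947, 22.04). Then |DB| = |B − D| = 23.04.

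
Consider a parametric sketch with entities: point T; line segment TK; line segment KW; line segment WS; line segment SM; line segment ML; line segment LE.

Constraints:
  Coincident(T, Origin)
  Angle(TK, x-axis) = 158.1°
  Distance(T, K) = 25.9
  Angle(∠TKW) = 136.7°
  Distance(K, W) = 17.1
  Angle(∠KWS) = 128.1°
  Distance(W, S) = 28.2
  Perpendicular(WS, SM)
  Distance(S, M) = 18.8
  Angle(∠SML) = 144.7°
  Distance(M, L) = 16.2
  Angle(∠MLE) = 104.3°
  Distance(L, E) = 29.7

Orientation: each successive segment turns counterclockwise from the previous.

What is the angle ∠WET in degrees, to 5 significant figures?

155.23°

∠SML = 144.7° gives ML at 18.600° from the x-axis; with |ML| = 16.2, L = (-14.695, -23.825). ∠MLE = 104.3° gives LE at 94.300° from the x-axis; with |LE| = 29.7, E = (-16.922, 5.7916). Then cos ∠WET = EW·ET / (|EW||ET|), giving 155.23°.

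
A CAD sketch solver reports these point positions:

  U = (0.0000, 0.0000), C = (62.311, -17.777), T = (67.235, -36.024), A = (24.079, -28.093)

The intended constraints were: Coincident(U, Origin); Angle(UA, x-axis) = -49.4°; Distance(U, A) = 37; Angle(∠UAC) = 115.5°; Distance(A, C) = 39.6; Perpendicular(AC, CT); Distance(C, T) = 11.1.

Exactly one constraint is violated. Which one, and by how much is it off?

Distance(C, T) = 11.1 — off by 7.80.

U = (0.00, 0.00) ✓; UA at -49.40° ✓; |UA| = 37.00 ✓; ∠UAC = 115.5° ✓; |AC| = 39.60 ✓; ∠(AC, CT) = 90.00° ✓; |CT| = 18.90 ✗.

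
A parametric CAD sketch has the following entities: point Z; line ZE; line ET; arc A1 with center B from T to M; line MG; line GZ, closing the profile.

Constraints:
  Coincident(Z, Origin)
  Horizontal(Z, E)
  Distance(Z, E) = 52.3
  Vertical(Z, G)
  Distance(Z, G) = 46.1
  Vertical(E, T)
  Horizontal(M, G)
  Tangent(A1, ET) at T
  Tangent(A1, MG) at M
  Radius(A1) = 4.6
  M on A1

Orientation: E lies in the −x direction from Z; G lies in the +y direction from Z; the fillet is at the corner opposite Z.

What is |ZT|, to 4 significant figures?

66.76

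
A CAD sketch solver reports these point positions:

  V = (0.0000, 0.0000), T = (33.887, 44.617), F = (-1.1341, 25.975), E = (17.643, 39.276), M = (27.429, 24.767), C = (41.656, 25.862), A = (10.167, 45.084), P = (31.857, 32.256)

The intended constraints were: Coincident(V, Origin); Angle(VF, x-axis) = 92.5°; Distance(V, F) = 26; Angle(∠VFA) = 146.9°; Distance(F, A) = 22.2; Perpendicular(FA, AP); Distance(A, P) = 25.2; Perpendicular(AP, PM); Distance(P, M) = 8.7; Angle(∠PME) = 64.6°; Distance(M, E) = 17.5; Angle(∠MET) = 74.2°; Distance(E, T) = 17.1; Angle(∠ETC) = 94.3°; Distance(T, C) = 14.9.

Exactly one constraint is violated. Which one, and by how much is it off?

Distance(T, C) = 14.9 — off by 5.40.

V = (0.00, 0.00) ✓; VF at 92.50° ✓; |VF| = 26.00 ✓; ∠VFA = 146.9° ✓; |FA| = 22.20 ✓; ∠(FA, AP) = 90.00° ✓; |AP| = 25.20 ✓; ∠(AP, PM) = 89.99° ✓; |PM| = 8.700 ✓; ∠PME = 64.59° ✓; |ME| = 17.50 ✓; ∠MET = 74.20° ✓; |ET| = 17.10 ✓; ∠ETC = 94.30° ✓; |TC| = 20.30 ✗.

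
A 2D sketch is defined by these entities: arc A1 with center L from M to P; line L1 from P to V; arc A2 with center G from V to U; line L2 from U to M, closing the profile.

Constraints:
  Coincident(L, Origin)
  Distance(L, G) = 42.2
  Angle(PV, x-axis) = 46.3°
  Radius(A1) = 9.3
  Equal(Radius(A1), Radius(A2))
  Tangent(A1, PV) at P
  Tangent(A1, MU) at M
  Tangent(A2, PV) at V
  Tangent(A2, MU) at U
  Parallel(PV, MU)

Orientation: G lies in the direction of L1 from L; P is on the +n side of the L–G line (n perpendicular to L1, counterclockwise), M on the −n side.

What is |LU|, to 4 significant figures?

43.21

Tangency of A1 to both parallel lines with radius 9.3 puts P and M at L ± 9.3·n: P = (-6.724, 6.425), M = (6.724, -6.425). Equal radii place V and U the same way about G: V = G + 9.3·n = (22.43, 36.93), U = G − 9.3·n = (35.88, 24.08). Then |LU| = |U − L| = 43.21.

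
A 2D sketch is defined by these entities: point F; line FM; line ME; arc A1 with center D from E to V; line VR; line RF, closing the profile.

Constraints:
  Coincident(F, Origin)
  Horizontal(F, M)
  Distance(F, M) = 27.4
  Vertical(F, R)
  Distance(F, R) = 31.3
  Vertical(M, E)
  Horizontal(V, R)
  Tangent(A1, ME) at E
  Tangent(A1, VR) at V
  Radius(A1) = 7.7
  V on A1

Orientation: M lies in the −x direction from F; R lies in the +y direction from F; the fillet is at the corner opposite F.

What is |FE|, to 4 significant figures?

36.16

The virtual corner opposite F is at (-27.40, 31.30). The tangent condition forces DE to be normal to ME and tangency of A1 to VR means the radius DV is perpendicular to VR, with radius 7.7, so the center D sits 7.7 in from both sides at D = (-19.70, 23.60). That places the tangent points at E = (-27.40, 23.60) on ME and V = (-19.70, 31.30) on VR. Then |FE| = |E − F| = 36.16.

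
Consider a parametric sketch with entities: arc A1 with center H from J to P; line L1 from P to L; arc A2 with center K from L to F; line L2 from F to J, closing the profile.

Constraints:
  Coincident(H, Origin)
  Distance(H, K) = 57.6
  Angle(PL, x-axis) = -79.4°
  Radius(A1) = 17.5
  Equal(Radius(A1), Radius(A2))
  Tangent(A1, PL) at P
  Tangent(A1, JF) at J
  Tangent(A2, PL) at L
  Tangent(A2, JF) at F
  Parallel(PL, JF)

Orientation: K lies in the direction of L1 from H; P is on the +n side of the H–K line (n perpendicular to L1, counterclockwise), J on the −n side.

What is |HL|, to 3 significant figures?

60.2

The slot axis is L1's direction at -79.4°, so u = (cos -79.4°, sin -79.4°) = (0.184, -0.983) and n = (−sin -79.4°, cos -79.4°) = (0.983, 0.184). H is at the origin and K lies 57.6 along u from H, so K = 57.6·u = (10.6, -56.6). Tangency of A1 to both parallel lines with radius 17.5 puts P and J at H ± 17.5·n: P = (17.2, 3.22), J = (-17.2, -3.22). Equal radii place L and F the same way about K: L = K + 17.5·n = (27.8, -53.4), F = K − 17.5·n = (-6.61, -59.8). Then |HL| = |L − H| = 60.2.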